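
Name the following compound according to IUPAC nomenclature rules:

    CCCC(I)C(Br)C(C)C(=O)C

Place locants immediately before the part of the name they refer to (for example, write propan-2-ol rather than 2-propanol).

The longest chain bearing the carbonyl is 8 carbons long (octane).
The highest-priority functional group is a ketone (C=O on an internal carbon), so the name ends in -one.
Choose the numbering such that numbering from this end puts the carbonyl group at C-2 rather than C-7.
With this numbering: the carbonyl at C-2; a bromo group at C-4; an iodo group at C-5; a methyl group at C-3.
The substituents are ordered alphabetically, ignoring any di-/tri- multipliers.
Assembling the pieces gives 4-bromo-5-iodo-3-methyloctan-2-one.

4-bromo-5-iodo-3-methyloctan-2-one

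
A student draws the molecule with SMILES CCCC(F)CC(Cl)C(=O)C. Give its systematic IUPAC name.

3-chloro-5-fluorooctan-2-one

Counting along the main chain through the carbonyl gives 8 carbons: the parent is octane.
The highest-priority functional group is a ketone (C=O on an internal carbon), so the name ends in -one.
Choose the numbering such that numbering from this end puts the carbonyl group at C-2 rather than C-7.
That gives the carbonyl at C-2; a chloro group at C-3; a fluoro group at C-5.
Substituent prefixes are cited in alphabetical order (multiplying prefixes like di-/tri- are ignored for ordering).
The name is 3-chloro-5-fluorooctan-2-one.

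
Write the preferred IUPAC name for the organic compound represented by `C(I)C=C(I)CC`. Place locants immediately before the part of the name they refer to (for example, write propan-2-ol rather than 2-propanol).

1,3-diiodopent-2-ene

The longest chain bearing the multiple bond is 5 carbons long (pentane).
A C=C double bond in the chain gives the infix -ene-.
Number the chain so that numbering from this end puts the double bond at C-2 rather than C-3.
With this numbering: the double bond between C-2 and C-3; iodo groups at C-1 and C-3.
Assembling the pieces gives 1,3-diiodopent-2-ene.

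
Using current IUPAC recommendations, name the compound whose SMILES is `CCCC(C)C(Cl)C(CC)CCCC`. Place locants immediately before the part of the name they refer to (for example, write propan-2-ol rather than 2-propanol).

5-chloro-6-ethyl-4-methyldecane

The longest carbon chain is 10 atoms: the parent is decane.
The numbering direction is chosen so that the substituent locant set {4,5,6} is lower than {5,6,7} at the first point of difference.
With this numbering: a chloro group at C-5; an ethyl group at C-6; a methyl group at C-4.
Substituent prefixes are cited in alphabetical order (multiplying prefixes like di-/tri- are ignored for ordering).
The name is 5-chloro-6-ethyl-4-methyldecane.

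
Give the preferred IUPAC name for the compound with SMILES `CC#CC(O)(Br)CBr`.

The longest chain bearing the –OH group and the multiple bond is 5 carbons long (pentane).
The highest-priority functional group is an alcohol (–OH), so the name ends in -ol.
There is one C≡C triple bond, indicated by the ending -yne.
The numbering direction is chosen so that numbering from this end puts the hydroxyl group at C-2 rather than C-4.
With this numbering: the hydroxyl at C-2; the triple bond between C-3 and C-4; bromo groups at C-1 and C-2.
Putting it together: 1,2-dibromopent-3-yn-2-ol.

1,2-dibromopent-3-yn-2-ol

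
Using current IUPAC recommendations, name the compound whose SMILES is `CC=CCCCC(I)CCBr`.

The longest carbon chain that includes the multiple bond has 9 carbons, so the parent hydride is nonane.
The chain contains a C=C double bond, so the unsaturation ending is -ene.
Number the chain so that numbering from this end puts the double bond at C-2 rather than C-7.
With this numbering: the double bond between C-2 and C-3; a bromo group at C-9; an iodo group at C-7.
The substituents are ordered alphabetically, ignoring any di-/tri- multipliers.
Putting it together: 9-bromo-7-iodonon-2-ene.

9-bromo-7-iodonon-2-ene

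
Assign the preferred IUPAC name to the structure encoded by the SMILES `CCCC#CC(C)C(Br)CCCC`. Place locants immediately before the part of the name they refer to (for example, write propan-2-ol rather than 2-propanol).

Counting along the main chain through the multiple bond gives 11 carbons: the parent is undecane.
There is one C≡C triple bond, indicated by the ending -yne.
The numbering direction is chosen so that numbering from this end puts the triple bond at C-4 rather than C-7.
That gives the triple bond between C-4 and C-5; a bromo group at C-7; a methyl group at C-6.
The substituents are ordered alphabetically, ignoring any di-/tri- multipliers.
The name is 7-bromo-6-methylundec-4-yne.

7-bromo-6-methylundec-4-yne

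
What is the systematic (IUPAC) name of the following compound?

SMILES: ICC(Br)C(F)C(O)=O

3-bromo-2-fluoro-4-iodobutanoic acid

The longest chain bearing the –COOH group is 4 carbons long (butane).
A carboxylic acid (terminal –COOH) is the principal characteristic group, giving the suffix -oic acid.
Number the chain so that the carboxylic acid carbon is C-1 by definition.
This places a bromo group at C-3; a fluoro group at C-2; an iodo group at C-4.
The substituents are ordered alphabetically, ignoring any di-/tri- multipliers.
The name is 3-bromo-2-fluoro-4-iodobutanoic acid.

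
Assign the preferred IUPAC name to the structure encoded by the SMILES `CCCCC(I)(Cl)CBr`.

The longest continuous carbon chain has 6 atoms, so the parent hydride is hexane.
The numbering direction is chosen so that the substituent locant set {1,2,2} is lower than {5,5,6} at the first point of difference.
That gives a bromo group at C-1; a chloro group at C-2; an iodo group at C-2.
Substituent prefixes are cited in alphabetical order (multiplying prefixes like di-/tri- are ignored for ordering).
The name is 1-bromo-2-chloro-2-iodohexane.

1-bromo-2-chloro-2-iodohexane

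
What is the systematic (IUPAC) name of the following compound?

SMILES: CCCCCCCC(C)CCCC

The parent chain contains 12 carbons (dodecane).
Number the chain so that the substituent locant set {5} is lower than {8} at the first point of difference.
This places a methyl group at C-5.
The name is 5-methyldodecane.

5-methyldodecane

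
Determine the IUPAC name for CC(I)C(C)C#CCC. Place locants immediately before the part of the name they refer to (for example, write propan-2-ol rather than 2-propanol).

6-iodo-5-methylhept-3-yne

The longest carbon chain that includes the multiple bond has 7 carbons, so the parent hydride is heptane.
There is one C≡C triple bond, indicated by the ending -yne.
Choose the numbering such that numbering from this end puts the triple bond at C-3 rather than C-4.
With this numbering: the triple bond between C-3 and C-4; an iodo group at C-6; a methyl group at C-5.
The substituents are ordered alphabetically, ignoring any di-/tri- multipliers.
The name is 6-iodo-5-methylhept-3-yne.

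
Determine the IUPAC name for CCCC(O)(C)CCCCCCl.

The longest carbon chain that includes the –OH group has 9 carbons, so the parent hydride is nonane.
The principal characteristic group is an alcohol (–OH), named with the suffix -ol.
The numbering direction is chosen so that numbering from this end puts the hydroxyl group at C-4 rather than C-6.
With this numbering: the hydroxyl at C-4; a chloro group at C-9; a methyl group at C-4.
Substituent prefixes are cited in alphabetical order (multiplying prefixes like di-/tri- are ignored for ordering).
Putting it together: 9-chloro-4-methylnonan-4-ol.

9-chloro-4-methylnonan-4-ol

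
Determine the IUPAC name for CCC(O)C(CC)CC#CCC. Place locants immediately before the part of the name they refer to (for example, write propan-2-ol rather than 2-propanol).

The longest chain bearing the –OH group and the multiple bond is 9 carbons long (nonane).
An alcohol (–OH) is the principal characteristic group, giving the suffix -ol.
There is one C≡C triple bond, indicated by the ending -yne.
Choose the numbering such that numbering from this end puts the hydroxyl group at C-3 rather than C-7.
With this numbering: the hydroxyl at C-3; the triple bond between C-6 and C-7; an ethyl group at C-4.
The name is 4-ethylnon-6-yn-3-ol.

4-ethylnon-6-yn-3-ol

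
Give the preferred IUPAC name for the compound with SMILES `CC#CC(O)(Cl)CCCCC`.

The longest chain bearing the –OH group and the multiple bond is 9 carbons long (nonane).
The principal characteristic group is an alcohol (–OH), named with the suffix -ol.
A C≡C triple bond in the chain gives the infix -yne-.
The numbering direction is chosen so that numbering from this end puts the hydroxyl group at C-4 rather than C-6.
This places the hydroxyl at C-4; the triple bond between C-2 and C-3; a chloro group at C-4.
Putting it together: 4-chloronon-2-yn-4-ol.

4-chloronon-2-yn-4-ol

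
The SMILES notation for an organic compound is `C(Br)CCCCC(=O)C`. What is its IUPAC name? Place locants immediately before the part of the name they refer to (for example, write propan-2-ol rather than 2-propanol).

7-bromoheptan-2-one

The longest chain bearing the carbonyl is 7 carbons long (heptane).
The principal characteristic group is a ketone (C=O on an internal carbon), named with the suffix -one.
Choose the numbering such that numbering from this end puts the carbonyl group at C-2 rather than C-6.
This places the carbonyl at C-2; a bromo group at C-7.
Putting it together: 7-bromoheptan-2-one.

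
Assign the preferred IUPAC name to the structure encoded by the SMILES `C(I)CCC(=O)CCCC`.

1-iodooctan-4-one

The longest chain bearing the carbonyl is 8 carbons long (octane).
The highest-priority functional group is a ketone (C=O on an internal carbon), so the name ends in -one.
Choose the numbering such that numbering from this end puts the carbonyl group at C-4 rather than C-5.
That gives the carbonyl at C-4; an iodo group at C-1.
Putting it together: 1-iodooctan-4-one.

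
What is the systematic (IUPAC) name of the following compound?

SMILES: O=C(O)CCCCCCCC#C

The longest chain bearing the –COOH group and the multiple bond is 10 carbons long (decane).
The highest-priority functional group is a carboxylic acid (terminal –COOH), so the name ends in -oic acid.
The chain contains a C≡C triple bond, so the unsaturation ending is -yne.
The numbering direction is chosen so that the carboxylic acid carbon is C-1 by definition.
This places the triple bond between C-9 and C-10.
Assembling the pieces gives dec-9-ynoic acid.

dec-9-ynoic acid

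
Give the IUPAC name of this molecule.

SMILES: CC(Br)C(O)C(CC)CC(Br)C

2,6-dibromo-4-ethylheptan-3-ol

The longest carbon chain that includes the –OH group has 7 carbons, so the parent hydride is heptane.
An alcohol (–OH) is the principal characteristic group, giving the suffix -ol.
Choose the numbering such that numbering from this end puts the hydroxyl group at C-3 rather than C-5.
This places the hydroxyl at C-3; bromo groups at C-2 and C-6; an ethyl group at C-4.
Prefixes are listed alphabetically: bromo, ethyl.
The name is 2,6-dibromo-4-ethylheptan-3-ol.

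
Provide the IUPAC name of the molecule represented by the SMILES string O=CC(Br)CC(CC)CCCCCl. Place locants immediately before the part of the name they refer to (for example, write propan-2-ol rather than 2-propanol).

The longest carbon chain that includes the –CHO group has 8 carbons, so the parent hydride is octane.
The highest-priority functional group is an aldehyde (terminal –CHO), so the name ends in -al.
Number the chain so that the aldehyde carbon is C-1 by definition.
With this numbering: a bromo group at C-2; a chloro group at C-8; an ethyl group at C-4.
Prefixes are listed alphabetically: bromo, chloro, ethyl.
Assembling the pieces gives 2-bromo-8-chloro-4-ethyloctanal.

2-bromo-8-chloro-4-ethyloctanal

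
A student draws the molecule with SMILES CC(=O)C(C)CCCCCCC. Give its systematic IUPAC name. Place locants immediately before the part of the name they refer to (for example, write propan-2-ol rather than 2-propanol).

3-methyldecan-2-one

The longest chain bearing the carbonyl is 10 carbons long (decane).
The principal characteristic group is a ketone (C=O on an internal carbon), named with the suffix -one.
Number the chain so that numbering from this end puts the carbonyl group at C-2 rather than C-9.
This places the carbonyl at C-2; a methyl group at C-3.
Assembling the pieces gives 3-methyldecan-2-one.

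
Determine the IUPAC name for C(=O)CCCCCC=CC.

non-7-enal

Counting along the main chain through the –CHO group and the multiple bond gives 9 carbons: the parent is nonane.
An aldehyde (terminal –CHO) is the principal characteristic group, giving the suffix -al.
A C=C double bond in the chain gives the infix -ene-.
Choose the numbering such that the aldehyde carbon is C-1 by definition.
This places the double bond between C-7 and C-8.
Putting it together: non-7-enal.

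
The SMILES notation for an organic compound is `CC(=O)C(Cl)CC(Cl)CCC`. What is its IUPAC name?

3,5-dichlorooctan-2-one

The longest chain bearing the carbonyl is 8 carbons long (octane).
The principal characteristic group is a ketone (C=O on an internal carbon), named with the suffix -one.
Choose the numbering such that numbering from this end puts the carbonyl group at C-2 rather than C-7.
With this numbering: the carbonyl at C-2; chloro groups at C-3 and C-5.
Putting it together: 3,5-dichlorooctan-2-one.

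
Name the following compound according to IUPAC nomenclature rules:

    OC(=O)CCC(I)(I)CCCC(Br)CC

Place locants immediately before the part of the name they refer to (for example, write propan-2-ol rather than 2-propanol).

8-bromo-4,4-diiododecanoic acid

The longest carbon chain that includes the –COOH group has 10 carbons, so the parent hydride is decane.
A carboxylic acid (terminal –COOH) is the principal characteristic group, giving the suffix -oic acid.
Choose the numbering such that the carboxylic acid carbon is C-1 by definition.
That gives a bromo group at C-8; two iodo groups at C-4.
Prefixes are listed alphabetically: bromo, iodo.
Assembling the pieces gives 8-bromo-4,4-diiododecanoic acid.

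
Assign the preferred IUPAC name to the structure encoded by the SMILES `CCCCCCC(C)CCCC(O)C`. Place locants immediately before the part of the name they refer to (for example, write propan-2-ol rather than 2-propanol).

The longest carbon chain that includes the –OH group has 12 carbons, so the parent hydride is dodecane.
An alcohol (–OH) is the principal characteristic group, giving the suffix -ol.
Number the chain so that numbering from this end puts the hydroxyl group at C-2 rather than C-11.
With this numbering: the hydroxyl at C-2; a methyl group at C-6.
The name is 6-methyldodecan-2-ol.

6-methyldodecan-2-ol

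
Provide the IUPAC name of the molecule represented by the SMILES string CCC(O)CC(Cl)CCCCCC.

Counting along the main chain through the –OH group gives 11 carbons: the parent is undecane.
An alcohol (–OH) is the principal characteristic group, giving the suffix -ol.
The numbering direction is chosen so that numbering from this end puts the hydroxyl group at C-3 rather than C-9.
This places the hydroxyl at C-3; a chloro group at C-5.
Putting it together: 5-chloroundecan-3-ol.

5-chloroundecan-3-ol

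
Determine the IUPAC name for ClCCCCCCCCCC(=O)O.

The longest chain bearing the –COOH group is 10 carbons long (decane).
The principal characteristic group is a carboxylic acid (terminal –COOH), named with the suffix -oic acid.
Number the chain so that the carboxylic acid carbon is C-1 by definition.
That gives a chloro group at C-10.
Assembling the pieces gives 10-chlorodecanoic acid.

10-chlorodecanoic acid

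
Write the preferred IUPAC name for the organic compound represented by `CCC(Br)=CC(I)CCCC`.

3-bromo-5-iodonon-3-ene

The longest chain bearing the multiple bond is 9 carbons long (nonane).
A C=C double bond in the chain gives the infix -ene-.
Number the chain so that numbering from this end puts the double bond at C-3 rather than C-6.
This places the double bond between C-3 and C-4; a bromo group at C-3; an iodo group at C-5.
Prefixes are listed alphabetically: bromo, iodo.
The name is 3-bromo-5-iodonon-3-ene.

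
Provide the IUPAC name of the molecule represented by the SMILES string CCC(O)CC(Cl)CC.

5-chloroheptan-3-ol

The longest chain bearing the –OH group is 7 carbons long (heptane).
An alcohol (–OH) is the principal characteristic group, giving the suffix -ol.
The numbering direction is chosen so that numbering from this end puts the hydroxyl group at C-3 rather than C-5.
That gives the hydroxyl at C-3; a chloro group at C-5.
Assembling the pieces gives 5-chloroheptan-3-ol.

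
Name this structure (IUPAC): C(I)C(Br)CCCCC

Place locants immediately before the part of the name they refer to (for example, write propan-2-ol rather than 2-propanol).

The longest continuous carbon chain has 7 atoms, so the parent hydride is heptane.
Number the chain so that the substituent locant set {1,2} is lower than {6,7} at the first point of difference.
With this numbering: a bromo group at C-2; an iodo group at C-1.
Substituent prefixes are cited in alphabetical order (multiplying prefixes like di-/tri- are ignored for ordering).
Assembling the pieces gives 2-bromo-1-iodoheptane.

2-bromo-1-iodoheptane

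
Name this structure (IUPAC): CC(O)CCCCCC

octan-2-ol

The longest chain bearing the –OH group is 8 carbons long (octane).
The highest-priority functional group is an alcohol (–OH), so the name ends in -ol.
Number the chain so that numbering from this end puts the hydroxyl group at C-2 rather than C-7.
This places the hydroxyl at C-2.
Assembling the pieces gives octan-2-ol.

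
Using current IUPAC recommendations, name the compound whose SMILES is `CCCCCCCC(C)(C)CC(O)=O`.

The longest carbon chain that includes the –COOH group has 10 carbons, so the parent hydride is decane.
A carboxylic acid (terminal –COOH) is the principal characteristic group, giving the suffix -oic acid.
Choose the numbering such that the carboxylic acid carbon is C-1 by definition.
With this numbering: two methyl groups at C-3.
The name is 3,3-dimethyldecanoic acid.

3,3-dimethyldecanoic acid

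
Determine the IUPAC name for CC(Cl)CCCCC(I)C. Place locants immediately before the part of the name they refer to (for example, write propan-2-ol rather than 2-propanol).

2-chloro-7-iodooctane

The longest carbon chain is 8 atoms: the parent is octane.
The numbering direction is chosen so that the locant sets are identical either way, so the alphabetically earlier chloro substituent takes the lower locant (2 rather than 7).
With this numbering: a chloro group at C-2; an iodo group at C-7.
Prefixes are listed alphabetically: chloro, iodo.
Putting it together: 2-chloro-7-iodooctane.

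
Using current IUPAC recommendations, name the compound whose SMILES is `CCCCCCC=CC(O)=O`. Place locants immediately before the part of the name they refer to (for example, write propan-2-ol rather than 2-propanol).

non-2-enoic acid

The longest chain bearing the –COOH group and the multiple bond is 9 carbons long (nonane).
A carboxylic acid (terminal –COOH) is the principal characteristic group, giving the suffix -oic acid.
There is one C=C double bond, indicated by the ending -ene.
Choose the numbering such that the carboxylic acid carbon is C-1 by definition.
With this numbering: the double bond between C-2 and C-3.
Assembling the pieces gives non-2-enoic acid.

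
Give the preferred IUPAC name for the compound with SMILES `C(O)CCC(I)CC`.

4-iodohexan-1-ol

The longest chain bearing the –OH group is 6 carbons long (hexane).
The principal characteristic group is an alcohol (–OH), named with the suffix -ol.
Number the chain so that numbering from this end puts the hydroxyl group at C-1 rather than C-6.
That gives the hydroxyl at C-1; an iodo group at C-4.
The name is 4-iodohexan-1-ol.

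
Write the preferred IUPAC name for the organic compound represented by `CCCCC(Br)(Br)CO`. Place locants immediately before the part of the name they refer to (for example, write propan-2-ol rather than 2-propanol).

Counting along the main chain through the –OH group gives 6 carbons: the parent is hexane.
The highest-priority functional group is an alcohol (–OH), so the name ends in -ol.
The numbering direction is chosen so that numbering from this end puts the hydroxyl group at C-1 rather than C-6.
With this numbering: the hydroxyl at C-1; two bromo groups at C-2.
Assembling the pieces gives 2,2-dibromohexan-1-ol.

2,2-dibromohexan-1-ol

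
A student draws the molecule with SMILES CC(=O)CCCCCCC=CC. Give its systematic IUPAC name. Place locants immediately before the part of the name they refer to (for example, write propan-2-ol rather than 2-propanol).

The longest carbon chain that includes the carbonyl and the multiple bond has 11 carbons, so the parent hydride is undecane.
The highest-priority functional group is a ketone (C=O on an internal carbon), so the name ends in -one.
There is one C=C double bond, indicated by the ending -ene.
Number the chain so that numbering from this end puts the carbonyl group at C-2 rather than C-10.
This places the carbonyl at C-2; the double bond between C-9 and C-10.
Putting it together: undec-9-en-2-one.

undec-9-en-2-one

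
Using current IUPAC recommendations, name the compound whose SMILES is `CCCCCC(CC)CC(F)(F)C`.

The longest continuous carbon chain has 9 atoms, so the parent hydride is nonane.
Number the chain so that the substituent locant set {2,2,4} is lower than {6,8,8} at the first point of difference.
This places an ethyl group at C-4; two fluoro groups at C-2.
The substituents are ordered alphabetically, ignoring any di-/tri- multipliers.
Putting it together: 4-ethyl-2,2-difluorononane.

4-ethyl-2,2-difluorononane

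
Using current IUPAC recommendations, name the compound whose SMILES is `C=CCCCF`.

The longest carbon chain that includes the multiple bond has 5 carbons, so the parent hydride is pentane.
A C=C double bond in the chain gives the infix -ene-.
The numbering direction is chosen so that numbering from this end puts the double bond at C-1 rather than C-4.
This places the double bond between C-1 and C-2; a fluoro group at C-5.
The name is 5-fluoropent-1-ene.

5-fluoropent-1-ene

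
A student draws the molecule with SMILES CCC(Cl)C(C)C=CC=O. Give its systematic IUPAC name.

The longest carbon chain that includes the –CHO group and the multiple bond has 7 carbons, so the parent hydride is heptane.
The principal characteristic group is an aldehyde (terminal –CHO), named with the suffix -al.
There is one C=C double bond, indicated by the ending -ene.
Choose the numbering such that the aldehyde carbon is C-1 by definition.
With this numbering: the double bond between C-2 and C-3; a chloro group at C-5; a methyl group at C-4.
Prefixes are listed alphabetically: chloro, methyl.
Assembling the pieces gives 5-chloro-4-methylhept-2-enal.

5-chloro-4-methylhept-2-enal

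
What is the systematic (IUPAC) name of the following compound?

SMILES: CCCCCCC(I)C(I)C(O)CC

4,5-diiodoundecan-3-ol

Counting along the main chain through the –OH group gives 11 carbons: the parent is undecane.
The highest-priority functional group is an alcohol (–OH), so the name ends in -ol.
Number the chain so that numbering from this end puts the hydroxyl group at C-3 rather than C-9.
That gives the hydroxyl at C-3; iodo groups at C-4 and C-5.
The name is 4,5-diiodoundecan-3-ol.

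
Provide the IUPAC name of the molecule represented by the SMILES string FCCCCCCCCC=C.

Counting along the main chain through the multiple bond gives 10 carbons: the parent is decane.
A C=C double bond in the chain gives the infix -ene-.
The numbering direction is chosen so that numbering from this end puts the double bond at C-1 rather than C-9.
This places the double bond between C-1 and C-2; a fluoro group at C-10.
The name is 10-fluorodec-1-ene.

10-fluorodec-1-ene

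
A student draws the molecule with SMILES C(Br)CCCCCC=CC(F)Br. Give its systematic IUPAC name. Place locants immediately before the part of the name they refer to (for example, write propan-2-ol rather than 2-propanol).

The longest carbon chain that includes the multiple bond has 9 carbons, so the parent hydride is nonane.
There is one C=C double bond, indicated by the ending -ene.
Choose the numbering such that numbering from this end puts the double bond at C-2 rather than C-7.
With this numbering: the double bond between C-2 and C-3; bromo groups at C-1 and C-9; a fluoro group at C-1.
The substituents are ordered alphabetically, ignoring any di-/tri- multipliers.
Putting it together: 1,9-dibromo-1-fluoronon-2-ene.

1,9-dibromo-1-fluoronon-2-ene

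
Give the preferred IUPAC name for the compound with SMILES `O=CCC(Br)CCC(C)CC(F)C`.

3-bromo-8-fluoro-6-methylnonanal

The longest carbon chain that includes the –CHO group has 9 carbons, so the parent hydride is nonane.
The highest-priority functional group is an aldehyde (terminal –CHO), so the name ends in -al.
The numbering direction is chosen so that the aldehyde carbon is C-1 by definition.
With this numbering: a bromo group at C-3; a fluoro group at C-8; a methyl group at C-6.
Prefixes are listed alphabetically: bromo, fluoro, methyl.
The name is 3-bromo-8-fluoro-6-methylnonanal.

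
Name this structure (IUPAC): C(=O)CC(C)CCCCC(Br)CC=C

8-bromo-3-methylundec-10-enal

Counting along the main chain through the –CHO group and the multiple bond gives 11 carbons: the parent is undecane.
An aldehyde (terminal –CHO) is the principal characteristic group, giving the suffix -al.
A C=C double bond in the chain gives the infix -ene-.
Choose the numbering such that the aldehyde carbon is C-1 by definition.
This places the double bond between C-10 and C-11; a bromo group at C-8; a methyl group at C-3.
Substituent prefixes are cited in alphabetical order (multiplying prefixes like di-/tri- are ignored for ordering).
Putting it together: 8-bromo-3-methylundec-10-enal.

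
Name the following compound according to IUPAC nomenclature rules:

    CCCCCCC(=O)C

octan-2-one

Counting along the main chain through the carbonyl gives 8 carbons: the parent is octane.
A ketone (C=O on an internal carbon) is the principal characteristic group, giving the suffix -one.
Choose the numbering such that numbering from this end puts the carbonyl group at C-2 rather than C-7.
With this numbering: the carbonyl at C-2.
The name is octan-2-one.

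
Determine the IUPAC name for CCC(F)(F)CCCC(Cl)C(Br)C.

The parent chain contains 9 carbons (nonane).
Choose the numbering such that the substituent locant set {2,3,7,7} is lower than {3,3,7,8} at the first point of difference.
With this numbering: a bromo group at C-2; a chloro group at C-3; two fluoro groups at C-7.
Substituent prefixes are cited in alphabetical order (multiplying prefixes like di-/tri- are ignored for ordering).
Assembling the pieces gives 2-bromo-3-chloro-7,7-difluorononane.

2-bromo-3-chloro-7,7-difluorononane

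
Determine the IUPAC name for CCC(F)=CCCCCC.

The longest carbon chain that includes the multiple bond has 9 carbons, so the parent hydride is nonane.
There is one C=C double bond, indicated by the ending -ene.
The numbering direction is chosen so that numbering from this end puts the double bond at C-3 rather than C-6.
That gives the double bond between C-3 and C-4; a fluoro group at C-3.
The name is 3-fluoronon-3-ene.

3-fluoronon-3-ene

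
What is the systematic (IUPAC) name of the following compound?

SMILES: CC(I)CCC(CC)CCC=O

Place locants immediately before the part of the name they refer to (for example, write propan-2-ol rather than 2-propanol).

The longest chain bearing the –CHO group is 8 carbons long (octane).
An aldehyde (terminal –CHO) is the principal characteristic group, giving the suffix -al.
The numbering direction is chosen so that the aldehyde carbon is C-1 by definition.
That gives an ethyl group at C-4; an iodo group at C-7.
The substituents are ordered alphabetically, ignoring any di-/tri- multipliers.
The name is 4-ethyl-7-iodooctanal.

4-ethyl-7-iodooctanal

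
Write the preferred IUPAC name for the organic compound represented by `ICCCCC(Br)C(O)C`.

3-bromo-7-iodoheptan-2-ol

Counting along the main chain through the –OH group gives 7 carbons: the parent is heptane.
The highest-priority functional group is an alcohol (–OH), so the name ends in -ol.
The numbering direction is chosen so that numbering from this end puts the hydroxyl group at C-2 rather than C-6.
This places the hydroxyl at C-2; a bromo group at C-3; an iodo group at C-7.
The substituents are ordered alphabetically, ignoring any di-/tri- multipliers.
Putting it together: 3-bromo-7-iodoheptan-2-ol.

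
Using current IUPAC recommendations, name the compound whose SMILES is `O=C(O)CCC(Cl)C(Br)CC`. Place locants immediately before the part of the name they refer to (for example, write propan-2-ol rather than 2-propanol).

The longest chain bearing the –COOH group is 7 carbons long (heptane).
A carboxylic acid (terminal –COOH) is the principal characteristic group, giving the suffix -oic acid.
Number the chain so that the carboxylic acid carbon is C-1 by definition.
This places a bromo group at C-5; a chloro group at C-4.
Substituent prefixes are cited in alphabetical order (multiplying prefixes like di-/tri- are ignored for ordering).
Assembling the pieces gives 5-bromo-4-chloroheptanoic acid.

5-bromo-4-chloroheptanoic acid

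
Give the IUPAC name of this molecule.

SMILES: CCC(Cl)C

2-chlorobutane

The longest continuous carbon chain has 4 atoms, so the parent hydride is butane.
The numbering direction is chosen so that the substituent locant set {2} is lower than {3} at the first point of difference.
This places a chloro group at C-2.
Assembling the pieces gives 2-chlorobutane.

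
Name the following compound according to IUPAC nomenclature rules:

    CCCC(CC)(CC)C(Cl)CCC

The longest continuous carbon chain has 8 atoms, so the parent hydride is octane.
Number the chain so that the substituent locant set {4,4,5} is lower than {4,5,5} at the first point of difference.
This places a chloro group at C-5; two ethyl groups at C-4.
The substituents are ordered alphabetically, ignoring any di-/tri- multipliers.
Putting it together: 5-chloro-4,4-diethyloctane.

5-chloro-4,4-diethyloctane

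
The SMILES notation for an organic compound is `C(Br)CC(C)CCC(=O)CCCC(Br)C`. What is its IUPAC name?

The longest chain bearing the carbonyl is 11 carbons long (undecane).
A ketone (C=O on an internal carbon) is the principal characteristic group, giving the suffix -one.
Number the chain so that the substituent locant set {1,3,10} is lower than {2,9,11} at the first point of difference.
That gives the carbonyl at C-6; bromo groups at C-1 and C-10; a methyl group at C-3.
Substituent prefixes are cited in alphabetical order (multiplying prefixes like di-/tri- are ignored for ordering).
The name is 1,10-dibromo-3-methylundecan-6-one.

1,10-dibromo-3-methylundecan-6-one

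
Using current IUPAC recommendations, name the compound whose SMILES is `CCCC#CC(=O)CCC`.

non-5-yn-4-one

The longest chain bearing the carbonyl and the multiple bond is 9 carbons long (nonane).
The highest-priority functional group is a ketone (C=O on an internal carbon), so the name ends in -one.
A C≡C triple bond in the chain gives the infix -yne-.
The numbering direction is chosen so that numbering from this end puts the carbonyl group at C-4 rather than C-6.
With this numbering: the carbonyl at C-4; the triple bond between C-5 and C-6.
The name is non-5-yn-4-one.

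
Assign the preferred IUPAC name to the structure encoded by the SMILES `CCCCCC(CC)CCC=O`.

4-ethylnonanal

Counting along the main chain through the –CHO group gives 9 carbons: the parent is nonane.
An aldehyde (terminal –CHO) is the principal characteristic group, giving the suffix -al.
The numbering direction is chosen so that the aldehyde carbon is C-1 by definition.
This places an ethyl group at C-4.
Assembling the pieces gives 4-ethylnonanal.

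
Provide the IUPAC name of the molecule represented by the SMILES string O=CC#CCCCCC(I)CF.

Counting along the main chain through the –CHO group and the multiple bond gives 9 carbons: the parent is nonane.
The principal characteristic group is an aldehyde (terminal –CHO), named with the suffix -al.
A C≡C triple bond in the chain gives the infix -yne-.
The numbering direction is chosen so that the aldehyde carbon is C-1 by definition.
This places the triple bond between C-2 and C-3; a fluoro group at C-9; an iodo group at C-8.
Prefixes are listed alphabetically: fluoro, iodo.
The name is 9-fluoro-8-iodonon-2-ynal.

9-fluoro-8-iodonon-2-ynal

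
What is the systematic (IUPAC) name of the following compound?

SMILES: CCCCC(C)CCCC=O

Counting along the main chain through the –CHO group gives 9 carbons: the parent is nonane.
An aldehyde (terminal –CHO) is the principal characteristic group, giving the suffix -al.
The numbering direction is chosen so that the aldehyde carbon is C-1 by definition.
With this numbering: a methyl group at C-5.
Putting it together: 5-methylnonanal.

5-methylnonanal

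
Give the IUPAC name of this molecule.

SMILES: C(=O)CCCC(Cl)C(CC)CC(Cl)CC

5,8-dichloro-6-ethyldecanal

The longest carbon chain that includes the –CHO group has 10 carbons, so the parent hydride is decane.
An aldehyde (terminal –CHO) is the principal characteristic group, giving the suffix -al.
The numbering direction is chosen so that the aldehyde carbon is C-1 by definition.
With this numbering: chloro groups at C-5 and C-8; an ethyl group at C-6.
Prefixes are listed alphabetically: chloro, ethyl.
The name is 5,8-dichloro-6-ethyldecanal.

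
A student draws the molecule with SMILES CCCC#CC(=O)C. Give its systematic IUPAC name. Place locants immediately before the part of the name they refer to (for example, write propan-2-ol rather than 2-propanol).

Counting along the main chain through the carbonyl and the multiple bond gives 7 carbons: the parent is heptane.
A ketone (C=O on an internal carbon) is the principal characteristic group, giving the suffix -one.
The chain contains a C≡C triple bond, so the unsaturation ending is -yne.
Choose the numbering such that numbering from this end puts the carbonyl group at C-2 rather than C-6.
With this numbering: the carbonyl at C-2; the triple bond between C-3 and C-4.
The name is hept-3-yn-2-one.

hept-3-yn-2-one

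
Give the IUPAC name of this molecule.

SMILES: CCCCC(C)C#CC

Counting along the main chain through the multiple bond gives 8 carbons: the parent is octane.
A C≡C triple bond in the chain gives the infix -yne-.
Number the chain so that numbering from this end puts the triple bond at C-2 rather than C-6.
With this numbering: the triple bond between C-2 and C-3; a methyl group at C-4.
Putting it together: 4-methyloct-2-yne.

4-methyloct-2-yne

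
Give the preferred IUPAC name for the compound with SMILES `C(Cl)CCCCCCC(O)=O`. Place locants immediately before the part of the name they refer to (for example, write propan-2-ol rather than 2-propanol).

The longest carbon chain that includes the –COOH group has 8 carbons, so the parent hydride is octane.
The principal characteristic group is a carboxylic acid (terminal –COOH), named with the suffix -oic acid.
The numbering direction is chosen so that the carboxylic acid carbon is C-1 by definition.
That gives a chloro group at C-8.
The name is 8-chlorooctanoic acid.

8-chlorooctanoic acid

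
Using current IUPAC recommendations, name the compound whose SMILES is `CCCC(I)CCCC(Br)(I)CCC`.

The longest continuous carbon chain has 11 atoms, so the parent hydride is undecane.
The numbering direction is chosen so that the substituent locant set {4,4,8} is lower than {4,8,8} at the first point of difference.
With this numbering: a bromo group at C-4; iodo groups at C-4 and C-8.
Substituent prefixes are cited in alphabetical order (multiplying prefixes like di-/tri- are ignored for ordering).
The name is 4-bromo-4,8-diiodoundecane.

4-bromo-4,8-diiodoundecane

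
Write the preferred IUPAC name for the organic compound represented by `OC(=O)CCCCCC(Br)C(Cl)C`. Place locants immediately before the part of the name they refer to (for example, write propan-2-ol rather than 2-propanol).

Counting along the main chain through the –COOH group gives 9 carbons: the parent is nonane.
A carboxylic acid (terminal –COOH) is the principal characteristic group, giving the suffix -oic acid.
The numbering direction is chosen so that the carboxylic acid carbon is C-1 by definition.
With this numbering: a bromo group at C-7; a chloro group at C-8.
The substituents are ordered alphabetically, ignoring any di-/tri- multipliers.
The name is 7-bromo-8-chlorononanoic acid.

7-bromo-8-chlorononanoic acid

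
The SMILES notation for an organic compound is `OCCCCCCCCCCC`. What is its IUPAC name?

The longest chain bearing the –OH group is 11 carbons long (undecane).
The principal characteristic group is an alcohol (–OH), named with the suffix -ol.
Choose the numbering such that numbering from this end puts the hydroxyl group at C-1 rather than C-11.
This places the hydroxyl at C-1.
Assembling the pieces gives undecan-1-ol.

undecan-1-ol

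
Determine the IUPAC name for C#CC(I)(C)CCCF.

6-fluoro-3-iodo-3-methylhex-1-yne

Counting along the main chain through the multiple bond gives 6 carbons: the parent is hexane.
The chain contains a C≡C triple bond, so the unsaturation ending is -yne.
The numbering direction is chosen so that numbering from this end puts the triple bond at C-1 rather than C-5.
This places the triple bond between C-1 and C-2; a fluoro group at C-6; an iodo group at C-3; a methyl group at C-3.
Prefixes are listed alphabetically: fluoro, iodo, methyl.
Assembling the pieces gives 6-fluoro-3-iodo-3-methylhex-1-yne.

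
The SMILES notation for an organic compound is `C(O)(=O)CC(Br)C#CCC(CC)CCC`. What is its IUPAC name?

3-bromo-7-ethyldec-4-ynoic acid

The longest carbon chain that includes the –COOH group and the multiple bond has 10 carbons, so the parent hydride is decane.
A carboxylic acid (terminal –COOH) is the principal characteristic group, giving the suffix -oic acid.
The chain contains a C≡C triple bond, so the unsaturation ending is -yne.
The numbering direction is chosen so that the carboxylic acid carbon is C-1 by definition.
That gives the triple bond between C-4 and C-5; a bromo group at C-3; an ethyl group at C-7.
Prefixes are listed alphabetically: bromo, ethyl.
Assembling the pieces gives 3-bromo-7-ethyldec-4-ynoic acid.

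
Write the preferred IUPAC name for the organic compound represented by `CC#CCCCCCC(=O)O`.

non-7-ynoic acid

Counting along the main chain through the –COOH group and the multiple bond gives 9 carbons: the parent is nonane.
A carboxylic acid (terminal –COOH) is the principal characteristic group, giving the suffix -oic acid.
There is one C≡C triple bond, indicated by the ending -yne.
The numbering direction is chosen so that the carboxylic acid carbon is C-1 by definition.
With this numbering: the triple bond between C-7 and C-8.
Putting it together: non-7-ynoic acid.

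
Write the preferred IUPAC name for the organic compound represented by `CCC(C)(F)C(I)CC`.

3-fluoro-4-iodo-3-methylhexane

The parent chain contains 6 carbons (hexane).
Number the chain so that the substituent locant set {3,3,4} is lower than {3,4,4} at the first point of difference.
That gives a fluoro group at C-3; an iodo group at C-4; a methyl group at C-3.
Prefixes are listed alphabetically: fluoro, iodo, methyl.
Putting it together: 3-fluoro-4-iodo-3-methylhexane.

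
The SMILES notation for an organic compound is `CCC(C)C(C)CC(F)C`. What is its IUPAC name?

2-fluoro-4,5-dimethylheptane

The longest carbon chain is 7 atoms: the parent is heptane.
The numbering direction is chosen so that the substituent locant set {2,4,5} is lower than {3,4,6} at the first point of difference.
This places a fluoro group at C-2; methyl groups at C-4 and C-5.
Substituent prefixes are cited in alphabetical order (multiplying prefixes like di-/tri- are ignored for ordering).
Assembling the pieces gives 2-fluoro-4,5-dimethylheptane.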